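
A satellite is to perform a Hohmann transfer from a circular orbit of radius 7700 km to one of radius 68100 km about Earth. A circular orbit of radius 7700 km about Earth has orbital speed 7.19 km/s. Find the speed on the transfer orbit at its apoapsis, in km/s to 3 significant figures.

v = 1.09 km/s

From the circular-orbit relation v² = μ/r at r = 7700 km: μ = v²r = (7.19)² × 7700 = 3.98060×10^5 km³/s².
Transfer-ellipse semi-major axis a_t = (r₁ + r₂)/2 = (7700 + 68100)/2 = 37900 km.
At apoapsis, r = 68100 km.
Applying v² = μ(2/r − 1/a_t): v = 1.090 km/s.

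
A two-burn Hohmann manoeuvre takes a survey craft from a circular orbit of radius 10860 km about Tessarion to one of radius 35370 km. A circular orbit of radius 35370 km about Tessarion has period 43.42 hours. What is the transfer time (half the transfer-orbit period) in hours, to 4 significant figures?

t = 11.47 hours

From Kepler's third law T² = 4π²r³/μ at r = 35370 km, T = 43.42 hours = 43.42 × 3600 s = 1.56312×10^5 s: μ = 4π²r³/T² = 71495.8 km³/s².
Transfer-ellipse semi-major axis a_t = (r₁ + r₂)/2 = (10860 + 35370)/2 = 23115 km.
By Kepler's third law the transfer-orbit period is T = 2π√(a_t³/μ), so t = T/2 = 41290 s.
Converting: 41290 s ÷ 3600 s/hour = 11.47 hours.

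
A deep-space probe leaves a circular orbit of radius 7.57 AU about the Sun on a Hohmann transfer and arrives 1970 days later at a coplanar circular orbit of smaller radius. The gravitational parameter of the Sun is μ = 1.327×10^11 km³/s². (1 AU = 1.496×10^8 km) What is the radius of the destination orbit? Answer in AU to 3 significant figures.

In km: r₁ = 7.57 × 1.496×10^8 = 1.132472×10^9 km.
Transfer time t = 1970 days = 1.70208×10^8 s, and t = π√(a_t³/μ).
So a_t = (μ t²/π²)^(1/3) = (1.327×10^11 × (1.70208×10^8)² / π²)^(1/3) = 7.3032×10^8 km.
Since a_t = (r₁ + r₂)/2, r₂ = 2a_t − r₁ = 2×7.3032×10^8 − 1.132472×10^9 = 3.28168×10^8 km.
In AU: r₂ = 3.28168×10^8 / 1.496×10^8 = 2.19 AU.

r₂ = 2.19 AU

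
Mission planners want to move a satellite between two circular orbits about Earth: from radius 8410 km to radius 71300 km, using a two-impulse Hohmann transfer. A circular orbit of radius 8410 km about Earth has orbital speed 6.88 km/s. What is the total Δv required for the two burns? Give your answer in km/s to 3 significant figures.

From the circular-orbit relation v² = μ/r at r = 8410 km: μ = v²r = (6.88)² × 8410 = 3.98082×10^5 km³/s².
The Hohmann ellipse has a_t = (r₁ + r₂)/2 = 39855 km.
At r₁ the circular-orbit speed is v₁ = √(μ/r₁) = 6.8800 km/s.
Transfer-orbit speed at r₁ (vis-viva): v_p = √[μ(2/r₁ − 1/a_t)] = 9.2022 km/s.
First burn Δv₁ = |v_p − v₁| = 2.3222 km/s.
Circular speed at r₂: v₂ = √(μ/r₂) = 2.3629 km/s.
Transfer-orbit speed at r₂: v_a = √[μ(2/r₂ − 1/a_t)] = 1.0854 km/s.
Second burn Δv₂ = |v₂ − v_a| = 1.2775 km/s.
Δv = Δv₁ + Δv₂ = 2.3222 + 1.2775 = 3.600 km/s.

Δv = 3.60 km/s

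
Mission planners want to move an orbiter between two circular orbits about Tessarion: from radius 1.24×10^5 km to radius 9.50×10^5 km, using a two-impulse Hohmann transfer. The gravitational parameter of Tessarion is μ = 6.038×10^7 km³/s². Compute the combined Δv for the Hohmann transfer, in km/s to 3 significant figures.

Δv = 11.4 km/s

Semi-major axis of the transfer orbit: a_t = (1.240×10^5 + 9.500×10^5)/2 = 5.370×10^5 km.
Circular speed at r₁: v₁ = √(μ/r₁) = √(6.038×10^7/1.240×10^5) = 22.06661 km/s.
On the transfer ellipse at r₁, v² = μ(2/r − 1/a) gives v_p = √[μ(2/r₁ − 1/a_t)] = 29.35015 km/s.
First burn Δv₁ = |v_p − v₁| = 7.2835 km/s.
At r₂, v₂ = √(μ/r₂) = 7.972321 km/s.
Transfer-orbit speed at r₂: v_a = √[μ(2/r₂ − 1/a_t)] = 3.830967 km/s.
Second burn Δv₂ = |v₂ − v_a| = 4.1414 km/s.
Δv = Δv₁ + Δv₂ = 7.2835 + 4.1414 = 11.42 km/s.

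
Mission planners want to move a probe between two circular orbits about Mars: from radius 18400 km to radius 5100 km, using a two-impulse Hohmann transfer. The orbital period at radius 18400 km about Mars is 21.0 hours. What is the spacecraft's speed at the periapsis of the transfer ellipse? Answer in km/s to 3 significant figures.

v = 3.63 km/s

From Kepler's third law T² = 4π²r³/μ at r = 18400 km, T = 21.0 hours = 21.0 × 3600 s = 75600 s: μ = 4π²r³/T² = 43029.8 km³/s².
The Hohmann ellipse has a_t = (r₁ + r₂)/2 = 11750 km.
The periapsis of the transfer ellipse is at r = 5100 km.
Vis-viva: v = √[μ(2/r − 1/a_t)] = √[43029.8 × (2/5100 − 1/11750)] = 3.635 km/s.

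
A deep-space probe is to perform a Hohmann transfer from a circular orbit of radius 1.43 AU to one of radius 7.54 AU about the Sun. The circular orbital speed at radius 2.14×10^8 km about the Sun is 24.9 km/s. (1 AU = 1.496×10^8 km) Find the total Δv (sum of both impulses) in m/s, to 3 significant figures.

From the circular-orbit relation v² = μ/r at r = 2.14×10^8 km: μ = v²r = (24.9)² × 2.14×10^8 = 1.32682×10^11 km³/s².
In km: r₁ = 1.43 × 1.496×10^8 = 2.13928×10^8 km; r₂ = 7.54 × 1.496×10^8 = 1.127984×10^9 km.
The Hohmann ellipse has a_t = (r₁ + r₂)/2 = 6.70956×10^8 km.
Circular speed at r₁: v₁ = √(μ/r₁) = √(1.32682×10^11/2.13928×10^8) = 24.90419 km/s.
Transfer-orbit speed at r₁ (v² = μ(2/r − 1/a)): v_p = √[μ(2/r₁ − 1/a_t)] = 32.29066 km/s.
First burn Δv₁ = |v_p − v₁| = 7.386 km/s.
Circular speed at r₂: v₂ = √(μ/r₂) = 10.846 km/s.
Transfer-orbit speed at r₂: v_a = √[μ(2/r₂ − 1/a_t)] = 6.1241 km/s.
Second burn Δv₂ = |v₂ − v_a| = 4.722 km/s.
Δv = Δv₁ + Δv₂ = 7.386 + 4.722 = 12.11 km/s.

Δv = 12100 m/s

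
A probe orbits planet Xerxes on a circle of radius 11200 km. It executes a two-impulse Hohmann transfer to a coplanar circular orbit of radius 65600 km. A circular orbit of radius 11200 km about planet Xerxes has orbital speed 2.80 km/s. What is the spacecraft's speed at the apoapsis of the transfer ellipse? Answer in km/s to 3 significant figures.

v = 0.625 km/s

From the circular-orbit relation v² = μ/r at r = 11200 km: μ = v²r = (2.80)² × 11200 = 87808.0 km³/s².
The Hohmann ellipse has a_t = (r₁ + r₂)/2 = 38400 km.
At apoapsis, r = 65600 km.
Applying v² = μ(2/r − 1/a_t): v = 0.6248 km/s.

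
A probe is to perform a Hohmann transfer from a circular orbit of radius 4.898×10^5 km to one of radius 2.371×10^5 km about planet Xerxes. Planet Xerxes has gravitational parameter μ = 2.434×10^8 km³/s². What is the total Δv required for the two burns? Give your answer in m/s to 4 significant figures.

The Hohmann ellipse has a_t = (r₁ + r₂)/2 = 3.6345×10^5 km.
At r₁ the circular-orbit speed is v₁ = √(μ/r₁) = 22.292 km/s.
On the transfer ellipse at r₁, vis-viva gives v_a = √[μ(2/r₁ − 1/a_t)] = 18.005 km/s.
First burn Δv₁ = |v_a − v₁| = 4.287 km/s.
At r₂, v₂ = √(μ/r₂) = 32.040 km/s.
Transfer-orbit speed at r₂: v_p = √[μ(2/r₂ − 1/a_t)] = 37.195 km/s.
Second burn Δv₂ = |v₂ − v_p| = 5.155 km/s.
Δv = Δv₁ + Δv₂ = 4.287 + 5.155 = 9.442 km/s.

Δv = 9442 m/s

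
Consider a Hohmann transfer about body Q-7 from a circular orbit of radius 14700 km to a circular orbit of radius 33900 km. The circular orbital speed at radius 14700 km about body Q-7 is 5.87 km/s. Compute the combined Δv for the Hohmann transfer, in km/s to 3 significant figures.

Δv = 1.92 km/s

From the circular-orbit relation v² = μ/r at r = 14700 km: μ = v²r = (5.87)² × 14700 = 5.06516×10^5 km³/s².
Semi-major axis of the transfer orbit: a_t = (14700 + 33900)/2 = 24300 km.
At r₁ the circular-orbit speed is v₁ = √(μ/r₁) = 5.870 km/s.
Transfer-orbit speed at r₁ (vis-viva equation): v_p = √[μ(2/r₁ − 1/a_t)] = 6.933 km/s.
First burn Δv₁ = |v_p − v₁| = 1.063 km/s.
At r₂, v₂ = √(μ/r₂) = 3.865 km/s.
Transfer-orbit speed at r₂: v_a = √[μ(2/r₂ − 1/a_t)] = 3.006 km/s.
Second burn Δv₂ = |v₂ − v_a| = 0.8590 km/s.
Total Δv = Δv₁ + Δv₂ = 1.922 km/s.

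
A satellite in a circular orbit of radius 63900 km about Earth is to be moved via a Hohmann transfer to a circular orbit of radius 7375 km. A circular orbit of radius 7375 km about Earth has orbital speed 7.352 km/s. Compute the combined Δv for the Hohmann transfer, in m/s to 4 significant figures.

From the circular-orbit relation v² = μ/r at r = 7375 km: μ = v²r = (7.352)² × 7375 = 3.98633×10^5 km³/s².
The Hohmann ellipse has a_t = (r₁ + r₂)/2 = 35637.5 km.
Circular speed at r₁: v₁ = √(μ/r₁) = √(3.98633×10^5/63900) = 2.49768 km/s.
Transfer-orbit speed at r₁ (v² = μ(2/r − 1/a)): v_a = √[μ(2/r₁ − 1/a_t)] = 1.13622 km/s.
First burn Δv₁ = |v_a − v₁| = 1.361 km/s.
At r₂, v₂ = √(μ/r₂) = 7.352 km/s.
Transfer-orbit speed at r₂: v_p = √[μ(2/r₂ − 1/a_t)] = 9.845 km/s.
Second burn Δv₂ = |v₂ − v_p| = 2.493 km/s.
Δv = Δv₁ + Δv₂ = 1.361 + 2.493 = 3.854 km/s.

Δv = 3854 m/s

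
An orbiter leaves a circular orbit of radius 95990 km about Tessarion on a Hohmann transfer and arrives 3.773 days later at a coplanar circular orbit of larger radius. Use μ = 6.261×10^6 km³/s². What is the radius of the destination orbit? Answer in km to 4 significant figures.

r₂ = 7.180×10^5 km

Transfer time t = 3.773 days = 3.259872×10^5 s, and t = π√(a_t³/μ).
So a_t = (μ t²/π²)^(1/3) = (6.261×10^6 × (3.259872×10^5)² / π²)^(1/3) = 4.0699×10^5 km.
Since a_t = (r₁ + r₂)/2, r₂ = 2a_t − r₁ = 2×4.0699×10^5 − 95990 = 7.1799×10^5 km.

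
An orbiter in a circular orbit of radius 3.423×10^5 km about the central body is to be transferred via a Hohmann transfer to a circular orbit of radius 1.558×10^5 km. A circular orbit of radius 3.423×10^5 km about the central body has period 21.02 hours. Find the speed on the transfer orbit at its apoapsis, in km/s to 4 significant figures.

From Kepler's third law T² = 4π²r³/μ at r = 3.423×10^5 km, T = 21.02 hours = 21.02 × 3600 s = 75672 s: μ = 4π²r³/T² = 2.76509×10^8 km³/s².
The Hohmann ellipse has a_t = (r₁ + r₂)/2 = 2.4905×10^5 km.
The apoapsis of the transfer ellipse is at r = 3.423×10^5 km.
Vis-viva: v = √[μ(2/r − 1/a_t)] = √[2.76509×10^8 × (2/3.423×10^5 − 1/2.4905×10^5)] = 22.48 km/s.

v = 22.48 km/s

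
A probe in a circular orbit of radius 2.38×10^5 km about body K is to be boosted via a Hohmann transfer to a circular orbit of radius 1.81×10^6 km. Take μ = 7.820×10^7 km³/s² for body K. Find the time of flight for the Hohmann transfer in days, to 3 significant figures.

t = 4.26 days

Semi-major axis of the transfer orbit: a_t = (2.380×10^5 + 1.810×10^6)/2 = 1.024×10^6 km.
Transfer time t = π√(a_t³/μ) = π√((1.024×10^6)³ / 7.820×10^7) = 3.681×10^5 s.
Converting: 3.681×10^5 s ÷ 86400 s/day = 4.26 days.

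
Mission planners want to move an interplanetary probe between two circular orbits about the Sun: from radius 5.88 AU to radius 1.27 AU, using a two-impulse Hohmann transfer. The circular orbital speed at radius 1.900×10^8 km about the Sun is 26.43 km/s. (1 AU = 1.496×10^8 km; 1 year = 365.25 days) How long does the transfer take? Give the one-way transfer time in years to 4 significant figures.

From the circular-orbit relation v² = μ/r at r = 1.900×10^8 km: μ = v²r = (26.43)² × 1.900×10^8 = 1.32724×10^11 km³/s².
In km: r₁ = 5.88 × 1.496×10^8 = 8.79648×10^8 km; r₂ = 1.27 × 1.496×10^8 = 1.89992×10^8 km.
Semi-major axis of the transfer orbit: a_t = (8.79648×10^8 + 1.89992×10^8)/2 = 5.3482×10^8 km.
By Kepler's third law the transfer-orbit period is T = 2π√(a_t³/μ), so t = T/2 = 1.0666×10^8 s.
Converting: 1.0666×10^8 s ÷ 3.15576×10^7 s/year (365.25 × 86400) = 3.380 years.

t = 3.380 years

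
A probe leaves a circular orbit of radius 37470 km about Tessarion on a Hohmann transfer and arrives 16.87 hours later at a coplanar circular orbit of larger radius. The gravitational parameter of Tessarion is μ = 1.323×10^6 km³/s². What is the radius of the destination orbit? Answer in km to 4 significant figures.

Transfer time t = 16.87 hours = 60732 s, and t = π√(a_t³/μ).
So a_t = (μ t²/π²)^(1/3) = (1.323×10^6 × (60732)² / π²)^(1/3) = 79074 km.
Since a_t = (r₁ + r₂)/2, r₂ = 2a_t − r₁ = 2×79074 − 37470 = 1.20678×10^5 km.

r₂ = 1.207×10^5 km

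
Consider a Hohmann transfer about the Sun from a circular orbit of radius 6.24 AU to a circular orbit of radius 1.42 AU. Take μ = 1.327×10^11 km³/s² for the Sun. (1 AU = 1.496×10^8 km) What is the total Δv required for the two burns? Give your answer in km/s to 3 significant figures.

In km: r₁ = 6.24 × 1.496×10^8 = 9.33504×10^8 km; r₂ = 1.42 × 1.496×10^8 = 2.12432×10^8 km.
The Hohmann ellipse has a_t = (r₁ + r₂)/2 = 5.72968×10^8 km.
Circular speed at r₁: v₁ = √(μ/r₁) = √(1.327×10^11/9.33504×10^8) = 11.923 km/s.
Transfer-orbit speed at r₁ (vis-viva equation): v_a = √[μ(2/r₁ − 1/a_t)] = 7.2598 km/s.
First burn Δv₁ = |v_a − v₁| = 4.663 km/s.
Circular speed at r₂: v₂ = √(μ/r₂) = 24.993 km/s.
Transfer-orbit speed at r₂: v_p = √[μ(2/r₂ − 1/a_t)] = 31.902 km/s.
Second burn Δv₂ = |v₂ − v_p| = 6.909 km/s.
Total Δv = Δv₁ + Δv₂ = 11.57 km/s.

Δv = 11.6 km/s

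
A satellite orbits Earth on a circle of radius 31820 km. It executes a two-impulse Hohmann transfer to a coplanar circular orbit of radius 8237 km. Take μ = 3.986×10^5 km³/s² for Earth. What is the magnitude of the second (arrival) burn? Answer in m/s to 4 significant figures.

Δv₂ = 1812 m/s

The Hohmann ellipse has a_t = (r₁ + r₂)/2 = 20028.5 km.
Circular speed at r = 8237 km: v_c = √(μ/r) = 6.956 km/s.
Vis-viva on the transfer ellipse at r = 8237 km gives v_t = √[μ(2/r − 1/a_t)] = 8.768 km/s.
Δv₂ = |v_t − v_c| = |8.768 − 6.956| = 1.812 km/s.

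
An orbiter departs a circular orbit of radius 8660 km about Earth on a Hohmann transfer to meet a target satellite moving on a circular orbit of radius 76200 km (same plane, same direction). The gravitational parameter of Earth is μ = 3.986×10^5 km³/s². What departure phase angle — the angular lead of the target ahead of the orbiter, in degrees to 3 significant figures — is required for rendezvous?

φ = 105°

Transfer-ellipse semi-major axis a_t = (r₁ + r₂)/2 = (8660 + 76200)/2 = 42430 km.
The half-period of the transfer ellipse is t = π√(a_t³/μ) = 43490.137 s.
Target angular speed ω₂ = √(μ/r₂³) = 3.0014851×10^-5 rad/s.
Angle swept by the target during transfer: ω₂·t = 1.3053 rad = 74.79°.
The orbiter traverses 180° on the transfer ellipse, so the target must lead by 180° − 74.79° = 105°.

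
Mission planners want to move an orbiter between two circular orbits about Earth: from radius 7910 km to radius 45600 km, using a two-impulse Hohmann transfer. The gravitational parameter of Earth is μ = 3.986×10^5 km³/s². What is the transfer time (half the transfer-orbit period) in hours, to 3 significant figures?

t = 6.05 hours

The Hohmann ellipse has a_t = (r₁ + r₂)/2 = 26755 km.
Half the transfer-orbit period gives t = π√(a_t³/μ) = 21780 s.
Converting: 21780 s ÷ 3600 s/hour = 6.05 hours.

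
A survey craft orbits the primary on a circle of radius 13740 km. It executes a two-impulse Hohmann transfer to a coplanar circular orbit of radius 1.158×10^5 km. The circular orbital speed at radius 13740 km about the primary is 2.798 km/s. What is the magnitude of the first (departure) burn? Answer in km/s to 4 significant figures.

Δv₁ = 0.9432 km/s

From the circular-orbit relation v² = μ/r at r = 13740 km: μ = v²r = (2.798)² × 13740 = 1.07568×10^5 km³/s².
Transfer-ellipse semi-major axis a_t = (r₁ + r₂)/2 = (13740 + 1.158×10^5)/2 = 64770 km.
Circular speed at r = 13740 km: v_c = √(μ/r) = 2.7980 km/s.
Transfer-orbit speed at the same r (vis-viva, a = a_t): v_t = √[μ(2/r − 1/a_t)] = 3.7412 km/s.
Δv₁ = |v_t − v_c| = |3.7412 − 2.7980| = 0.9432 km/s.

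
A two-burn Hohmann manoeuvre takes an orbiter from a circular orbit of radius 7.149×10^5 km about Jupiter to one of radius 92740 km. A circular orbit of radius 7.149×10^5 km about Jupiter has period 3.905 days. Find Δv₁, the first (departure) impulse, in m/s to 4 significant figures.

Δv₁ = 6933 m/s

From Kepler's third law T² = 4π²r³/μ at r = 7.149×10^5 km, T = 3.905 days = 3.905 × 86400 s = 3.37392×10^5 s: μ = 4π²r³/T² = 1.26714×10^8 km³/s².
Semi-major axis of the transfer orbit: a_t = (7.149×10^5 + 92740)/2 = 4.0382×10^5 km.
Circular speed at r = 7.149×10^5 km: v_c = √(μ/r) = 13.313 km/s.
Transfer-orbit speed at the same r (vis-viva, a = a_t): v_t = √[μ(2/r − 1/a_t)] = 6.3801 km/s.
Δv₁ = |v_t − v_c| = |6.3801 − 13.313| = 6.933 km/s.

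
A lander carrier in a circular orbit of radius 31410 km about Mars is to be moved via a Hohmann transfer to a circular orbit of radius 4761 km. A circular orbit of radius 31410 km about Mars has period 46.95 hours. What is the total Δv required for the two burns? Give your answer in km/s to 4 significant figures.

From Kepler's third law T² = 4π²r³/μ at r = 31410 km, T = 46.95 hours = 46.95 × 3600 s = 1.6902×10^5 s: μ = 4π²r³/T² = 42824.0 km³/s².
Transfer-ellipse semi-major axis a_t = (r₁ + r₂)/2 = (31410 + 4761)/2 = 18085.5 km.
Circular speed at r₁: v₁ = √(μ/r₁) = √(42824.0/31410) = 1.1676 km/s.
On the transfer ellipse at r₁, vis-viva gives v_a = √[μ(2/r₁ − 1/a_t)] = 0.59909 km/s.
First burn Δv₁ = |v_a − v₁| = 0.5685 km/s.
Circular speed at r₂: v₂ = √(μ/r₂) = 2.9991 km/s.
Transfer-orbit speed at r₂: v_p = √[μ(2/r₂ − 1/a_t)] = 3.9524 km/s.
Second burn Δv₂ = |v₂ − v_p| = 0.9533 km/s.
Δv = Δv₁ + Δv₂ = 0.5685 + 0.9533 = 1.522 km/s.

Δv = 1.522 km/s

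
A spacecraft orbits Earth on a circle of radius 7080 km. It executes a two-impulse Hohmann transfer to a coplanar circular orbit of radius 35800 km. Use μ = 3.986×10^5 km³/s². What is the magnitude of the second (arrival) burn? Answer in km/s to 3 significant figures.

Δv₂ = 1.42 km/s

Semi-major axis of the transfer orbit: a_t = (7080 + 35800)/2 = 21440 km.
Circular speed at r = 35800 km: v_c = √(μ/r) = 3.3368 km/s.
Transfer-orbit speed at the same r (vis-viva, a = a_t): v_t = √[μ(2/r − 1/a_t)] = 1.9175 km/s.
Δv₂ = |v_t − v_c| = |1.9175 − 3.3368| = 1.419 km/s.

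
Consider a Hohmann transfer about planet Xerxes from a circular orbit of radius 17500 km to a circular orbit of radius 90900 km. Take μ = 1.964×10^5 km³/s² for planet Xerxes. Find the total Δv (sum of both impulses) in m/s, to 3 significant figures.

Transfer-ellipse semi-major axis a_t = (r₁ + r₂)/2 = (17500 + 90900)/2 = 54200 km.
At r₁ the circular-orbit speed is v₁ = √(μ/r₁) = 3.35005 km/s.
Transfer-orbit speed at r₁ (v² = μ(2/r − 1/a)): v_p = √[μ(2/r₁ − 1/a_t)] = 4.33844 km/s.
First burn Δv₁ = |v_p − v₁| = 0.9884 km/s.
At r₂, v₂ = √(μ/r₂) = 1.4699 km/s.
Transfer-orbit speed at r₂: v_a = √[μ(2/r₂ − 1/a_t)] = 0.83523 km/s.
Second burn Δv₂ = |v₂ − v_a| = 0.6347 km/s.
Total Δv = Δv₁ + Δv₂ = 1.623 km/s.

Δv = 1620 m/s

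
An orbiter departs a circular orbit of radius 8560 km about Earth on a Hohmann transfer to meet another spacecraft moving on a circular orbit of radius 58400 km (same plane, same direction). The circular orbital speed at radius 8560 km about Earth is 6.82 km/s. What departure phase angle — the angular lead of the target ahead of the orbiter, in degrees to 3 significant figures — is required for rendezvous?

φ = 102°

From the circular-orbit relation v² = μ/r at r = 8560 km: μ = v²r = (6.82)² × 8560 = 3.98146×10^5 km³/s².
Semi-major axis of the transfer orbit: a_t = (8560 + 58400)/2 = 33480 km.
The half-period of the transfer ellipse is t = π√(a_t³/μ) = 30500 s.
The target's mean motion on its circular orbit is ω₂ = √(μ/r₂³) = 4.471×10^-5 rad/s.
Angle swept by the target during transfer: ω₂·t = 1.3637 rad = 78.13°.
The orbiter traverses 180° on the transfer ellipse, so the target must lead by 180° − 78.13° = 102°.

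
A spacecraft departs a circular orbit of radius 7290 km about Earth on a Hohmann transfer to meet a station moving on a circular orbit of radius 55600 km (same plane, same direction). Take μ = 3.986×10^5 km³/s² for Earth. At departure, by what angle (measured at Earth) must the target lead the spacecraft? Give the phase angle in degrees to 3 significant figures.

The Hohmann ellipse has a_t = (r₁ + r₂)/2 = 31445 km.
Transfer time t = π√(a_t³/μ) = 27747 s.
Target angular speed ω₂ = √(μ/r₂³) = 4.8157×10^-5 rad/s.
Angle swept by the target during transfer: ω₂·t = 1.3362 rad = 76.56°.
The spacecraft traverses 180° on the transfer ellipse, so the target must lead by 180° − 76.56° = 103°.

φ = 103°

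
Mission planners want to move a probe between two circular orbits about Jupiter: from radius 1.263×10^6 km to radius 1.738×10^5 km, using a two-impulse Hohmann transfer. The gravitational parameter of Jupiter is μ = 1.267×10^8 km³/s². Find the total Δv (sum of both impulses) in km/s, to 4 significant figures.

Δv = 13.89 km/s

The Hohmann ellipse has a_t = (r₁ + r₂)/2 = 7.184×10^5 km.
At r₁ the circular-orbit speed is v₁ = √(μ/r₁) = 10.0158 km/s.
On the transfer ellipse at r₁, vis-viva equation gives v_a = √[μ(2/r₁ − 1/a_t)] = 4.92639 km/s.
First burn Δv₁ = |v_a − v₁| = 5.089 km/s.
Circular speed at r₂: v₂ = √(μ/r₂) = 27.00 km/s.
Transfer-orbit speed at r₂: v_p = √[μ(2/r₂ − 1/a_t)] = 35.80 km/s.
Second burn Δv₂ = |v₂ − v_p| = 8.800 km/s.
Δv = Δv₁ + Δv₂ = 5.089 + 8.800 = 13.89 km/s.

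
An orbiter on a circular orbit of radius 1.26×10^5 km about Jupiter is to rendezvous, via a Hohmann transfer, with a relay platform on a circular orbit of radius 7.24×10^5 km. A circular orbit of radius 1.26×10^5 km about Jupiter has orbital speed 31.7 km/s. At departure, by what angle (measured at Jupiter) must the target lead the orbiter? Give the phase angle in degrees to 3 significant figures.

From the circular-orbit relation v² = μ/r at r = 1.26×10^5 km: μ = v²r = (31.7)² × 1.26×10^5 = 1.26616×10^8 km³/s².
Semi-major axis of the transfer orbit: a_t = (1.260×10^5 + 7.240×10^5)/2 = 4.250×10^5 km.
Transfer time t = π√(a_t³/μ) = 77360 s.
The target's mean motion on its circular orbit is ω₂ = √(μ/r₂³) = 1.827×10^-5 rad/s.
Angle swept by the target during transfer: ω₂·t = 1.413 rad = 80.96°.
The orbiter traverses 180° on the transfer ellipse, so the target must lead by 180° − 80.96° = 99.0°.

φ = 99.0°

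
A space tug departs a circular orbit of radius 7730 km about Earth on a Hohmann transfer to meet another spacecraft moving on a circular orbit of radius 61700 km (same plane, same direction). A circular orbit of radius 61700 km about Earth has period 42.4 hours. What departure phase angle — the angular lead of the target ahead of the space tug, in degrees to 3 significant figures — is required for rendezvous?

From Kepler's third law T² = 4π²r³/μ at r = 61700 km, T = 42.4 hours = 42.4 × 3600 s = 1.5264×10^5 s: μ = 4π²r³/T² = 3.97996×10^5 km³/s².
The Hohmann ellipse has a_t = (r₁ + r₂)/2 = 34715 km.
Transfer time t = π√(a_t³/μ) = 32210 s.
The target's mean motion on its circular orbit is ω₂ = √(μ/r₂³) = 4.116×10^-5 rad/s.
Angle swept by the target during transfer: ω₂·t = 1.326 rad = 75.97°.
The space tug traverses 180° on the transfer ellipse, so the target must lead by 180° − 75.97° = 104°.

φ = 104°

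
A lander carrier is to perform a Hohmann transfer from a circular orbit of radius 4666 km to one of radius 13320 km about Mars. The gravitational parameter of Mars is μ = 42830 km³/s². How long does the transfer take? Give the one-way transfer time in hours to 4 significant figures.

Semi-major axis of the transfer orbit: a_t = (4666 + 13320)/2 = 8993 km.
Transfer time t = π√(a_t³/μ) = π√((8993)³ / 42830) = 12946 s.
Converting: 12946 s ÷ 3600 s/hour = 3.596 hours.

t = 3.596 hours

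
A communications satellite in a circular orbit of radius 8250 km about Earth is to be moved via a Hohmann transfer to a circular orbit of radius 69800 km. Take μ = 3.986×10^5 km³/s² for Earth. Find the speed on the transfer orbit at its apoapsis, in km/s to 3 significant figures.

v = 1.10 km/s

Semi-major axis of the transfer orbit: a_t = (8250 + 69800)/2 = 39025 km.
At apoapsis, r = 69800 km.
From the vis-viva equation, v = √[μ(2/r − 1/a_t)] = 1.099 km/s.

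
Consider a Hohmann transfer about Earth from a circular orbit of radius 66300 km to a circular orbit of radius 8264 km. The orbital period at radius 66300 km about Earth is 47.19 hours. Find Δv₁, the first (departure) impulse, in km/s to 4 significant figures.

Δv₁ = 1.298 km/s

From Kepler's third law T² = 4π²r³/μ at r = 66300 km, T = 47.19 hours = 47.19 × 3600 s = 1.69884×10^5 s: μ = 4π²r³/T² = 3.98653×10^5 km³/s².
Transfer-ellipse semi-major axis a_t = (r₁ + r₂)/2 = (66300 + 8264)/2 = 37282 km.
Circular speed at r = 66300 km: v_c = √(μ/r) = 2.452 km/s.
Vis-viva on the transfer ellipse at r = 66300 km gives v_t = √[μ(2/r − 1/a_t)] = 1.154 km/s.
Δv₁ = |v_t − v_c| = |1.154 − 2.452| = 1.298 km/s.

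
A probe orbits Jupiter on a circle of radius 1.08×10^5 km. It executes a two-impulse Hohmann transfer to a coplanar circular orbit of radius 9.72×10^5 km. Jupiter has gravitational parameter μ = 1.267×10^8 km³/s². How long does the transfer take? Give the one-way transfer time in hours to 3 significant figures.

t = 30.8 hours

The Hohmann ellipse has a_t = (r₁ + r₂)/2 = 5.400×10^5 km.
Transfer time t = π√(a_t³/μ) = π√((5.400×10^5)³ / 1.267×10^8) = 1.108×10^5 s.
Converting: 1.108×10^5 s ÷ 3600 s/hour = 30.8 hours.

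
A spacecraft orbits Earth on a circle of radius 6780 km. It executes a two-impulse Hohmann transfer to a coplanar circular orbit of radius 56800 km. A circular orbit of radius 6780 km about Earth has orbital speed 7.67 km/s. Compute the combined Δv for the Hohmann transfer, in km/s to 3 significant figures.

From the circular-orbit relation v² = μ/r at r = 6780 km: μ = v²r = (7.67)² × 6780 = 3.98860×10^5 km³/s².
Semi-major axis of the transfer orbit: a_t = (6780 + 56800)/2 = 31790 km.
At r₁ the circular-orbit speed is v₁ = √(μ/r₁) = 7.67000 km/s.
On the transfer ellipse at r₁, vis-viva equation gives v_p = √[μ(2/r₁ − 1/a_t)] = 10.2524 km/s.
First burn Δv₁ = |v_p − v₁| = 2.5824 km/s.
At r₂, v₂ = √(μ/r₂) = 2.649940 km/s.
Transfer-orbit speed at r₂: v_a = √[μ(2/r₂ − 1/a_t)] = 1.223786 km/s.
Second burn Δv₂ = |v₂ − v_a| = 1.4262 km/s.
Total Δv = Δv₁ + Δv₂ = 4.009 km/s.

Δv = 4.01 km/s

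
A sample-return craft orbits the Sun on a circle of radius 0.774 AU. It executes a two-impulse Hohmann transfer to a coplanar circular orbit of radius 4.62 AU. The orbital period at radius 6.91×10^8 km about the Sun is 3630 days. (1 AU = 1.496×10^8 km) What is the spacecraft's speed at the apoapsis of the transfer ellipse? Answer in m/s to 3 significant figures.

From Kepler's third law T² = 4π²r³/μ at r = 6.91×10^8 km, T = 3630 days = 3630 × 86400 s = 3.13632×10^8 s: μ = 4π²r³/T² = 1.32420×10^11 km³/s².
In km: r₁ = 0.774 × 1.496×10^8 = 1.157904×10^8 km; r₂ = 4.62 × 1.496×10^8 = 6.91152×10^8 km.
The Hohmann ellipse has a_t = (r₁ + r₂)/2 = 4.034712×10^8 km.
At apoapsis, r = 6.91152×10^8 km.
From the vis-viva equation, v = √[μ(2/r − 1/a_t)] = 7.415 km/s.

v = 7420 m/s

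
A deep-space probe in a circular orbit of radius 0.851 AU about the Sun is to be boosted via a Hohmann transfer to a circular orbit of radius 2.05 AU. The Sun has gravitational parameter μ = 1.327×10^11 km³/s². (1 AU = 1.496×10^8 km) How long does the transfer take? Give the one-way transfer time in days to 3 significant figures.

t = 319 days

In km: r₁ = 0.851 × 1.496×10^8 = 1.273096×10^8 km; r₂ = 2.05 × 1.496×10^8 = 3.0668×10^8 km.
The Hohmann ellipse has a_t = (r₁ + r₂)/2 = 2.169948×10^8 km.
Half the transfer-orbit period gives t = π√(a_t³/μ) = 2.757×10^7 s.
Converting: 2.757×10^7 s ÷ 86400 s/day = 319 days.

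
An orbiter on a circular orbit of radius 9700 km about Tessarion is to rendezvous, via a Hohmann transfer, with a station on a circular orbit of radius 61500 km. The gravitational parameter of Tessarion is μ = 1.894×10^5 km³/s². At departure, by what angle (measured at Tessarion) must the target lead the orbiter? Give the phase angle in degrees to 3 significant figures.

φ = 101°

The Hohmann ellipse has a_t = (r₁ + r₂)/2 = 35600 km.
The half-period of the transfer ellipse is t = π√(a_t³/μ) = 48488 s.
The target's mean motion on its circular orbit is ω₂ = √(μ/r₂³) = 2.8535×10^-5 rad/s.
Angle swept by the target during transfer: ω₂·t = 1.3836 rad = 79.27°.
Arrival is 180° from departure on the ellipse, so φ = 180° − 79.27° = 101°.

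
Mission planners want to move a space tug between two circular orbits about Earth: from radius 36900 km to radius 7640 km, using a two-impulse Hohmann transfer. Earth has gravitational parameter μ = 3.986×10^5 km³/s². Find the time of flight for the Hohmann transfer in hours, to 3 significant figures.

Transfer-ellipse semi-major axis a_t = (r₁ + r₂)/2 = (36900 + 7640)/2 = 22270 km.
Transfer time t = π√(a_t³/μ) = π√((22270)³ / 3.986×10^5) = 16540 s.
Converting: 16540 s ÷ 3600 s/hour = 4.59 hours.

t = 4.59 hours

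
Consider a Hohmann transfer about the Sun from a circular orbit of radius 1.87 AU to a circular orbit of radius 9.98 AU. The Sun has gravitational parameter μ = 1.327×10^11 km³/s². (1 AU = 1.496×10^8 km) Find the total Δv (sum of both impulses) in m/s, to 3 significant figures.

In km: r₁ = 1.87 × 1.496×10^8 = 2.79752×10^8 km; r₂ = 9.98 × 1.496×10^8 = 1.493008×10^9 km.
Semi-major axis of the transfer orbit: a_t = (2.79752×10^8 + 1.493008×10^9)/2 = 8.8638×10^8 km.
At r₁ the circular-orbit speed is v₁ = √(μ/r₁) = 21.7795 km/s.
On the transfer ellipse at r₁, vis-viva gives v_p = √[μ(2/r₁ − 1/a_t)] = 28.2664 km/s.
First burn Δv₁ = |v_p − v₁| = 6.487 km/s.
Circular speed at r₂: v₂ = √(μ/r₂) = 9.4277 km/s.
Transfer-orbit speed at r₂: v_a = √[μ(2/r₂ − 1/a_t)] = 5.2964 km/s.
Second burn Δv₂ = |v₂ − v_a| = 4.131 km/s.
Δv = Δv₁ + Δv₂ = 6.487 + 4.131 = 10.62 km/s.

Δv = 10600 m/s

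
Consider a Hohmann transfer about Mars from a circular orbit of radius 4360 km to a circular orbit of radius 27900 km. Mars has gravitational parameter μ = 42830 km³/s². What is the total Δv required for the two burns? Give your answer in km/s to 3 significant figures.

Transfer-ellipse semi-major axis a_t = (r₁ + r₂)/2 = (4360 + 27900)/2 = 16130 km.
Circular speed at r₁: v₁ = √(μ/r₁) = √(42830/4360) = 3.13423 km/s.
On the transfer ellipse at r₁, vis-viva gives v_p = √[μ(2/r₁ − 1/a_t)] = 4.12207 km/s.
First burn Δv₁ = |v_p − v₁| = 0.9878 km/s.
Circular speed at r₂: v₂ = √(μ/r₂) = 1.239 km/s.
Transfer-orbit speed at r₂: v_a = √[μ(2/r₂ − 1/a_t)] = 0.6442 km/s.
Second burn Δv₂ = |v₂ − v_a| = 0.5948 km/s.
Δv = Δv₁ + Δv₂ = 0.9878 + 0.5948 = 1.583 km/s.

Δv = 1.58 km/s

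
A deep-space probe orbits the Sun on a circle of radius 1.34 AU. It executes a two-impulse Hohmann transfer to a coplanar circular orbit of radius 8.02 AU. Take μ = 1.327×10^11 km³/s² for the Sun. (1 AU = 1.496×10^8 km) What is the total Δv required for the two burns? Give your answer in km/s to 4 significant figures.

In km: r₁ = 1.34 × 1.496×10^8 = 2.00464×10^8 km; r₂ = 8.02 × 1.496×10^8 = 1.199792×10^9 km.
The Hohmann ellipse has a_t = (r₁ + r₂)/2 = 7.00128×10^8 km.
At r₁ the circular-orbit speed is v₁ = √(μ/r₁) = 25.729 km/s.
On the transfer ellipse at r₁, vis-viva gives v_p = √[μ(2/r₁ − 1/a_t)] = 33.681 km/s.
First burn Δv₁ = |v_p − v₁| = 7.952 km/s.
At r₂, v₂ = √(μ/r₂) = 10.5168 km/s.
Transfer-orbit speed at r₂: v_a = √[μ(2/r₂ − 1/a_t)] = 5.62745 km/s.
Second burn Δv₂ = |v₂ − v_a| = 4.889 km/s.
Total Δv = Δv₁ + Δv₂ = 12.84 km/s.

Δv = 12.84 km/s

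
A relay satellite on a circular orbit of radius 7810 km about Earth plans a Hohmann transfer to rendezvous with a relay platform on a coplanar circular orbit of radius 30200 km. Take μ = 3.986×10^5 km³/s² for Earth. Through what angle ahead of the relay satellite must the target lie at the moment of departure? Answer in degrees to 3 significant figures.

φ = 90.1°

Semi-major axis of the transfer orbit: a_t = (7810 + 30200)/2 = 19005 km.
The half-period of the transfer ellipse is t = π√(a_t³/μ) = 13037.2 s.
Target angular speed ω₂ = √(μ/r₂³) = 1.20298×10^-4 rad/s.
Angle swept by the target during transfer: ω₂·t = 1.5683 rad = 89.86°.
The relay satellite traverses 180° on the transfer ellipse, so the target must lead by 180° − 89.86° = 90.1°.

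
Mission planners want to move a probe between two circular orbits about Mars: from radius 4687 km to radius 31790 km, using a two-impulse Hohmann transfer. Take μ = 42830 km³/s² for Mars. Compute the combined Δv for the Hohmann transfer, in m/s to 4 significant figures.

Δv = 1540 m/s

The Hohmann ellipse has a_t = (r₁ + r₂)/2 = 18238.5 km.
At r₁ the circular-orbit speed is v₁ = √(μ/r₁) = 3.023 km/s.
On the transfer ellipse at r₁, v² = μ(2/r − 1/a) gives v_p = √[μ(2/r₁ − 1/a_t)] = 3.991 km/s.
First burn Δv₁ = |v_p − v₁| = 0.9680 km/s.
Circular speed at r₂: v₂ = √(μ/r₂) = 1.1607 km/s.
Transfer-orbit speed at r₂: v_a = √[μ(2/r₂ − 1/a_t)] = 0.58841 km/s.
Second burn Δv₂ = |v₂ − v_a| = 0.5723 km/s.
Δv = Δv₁ + Δv₂ = 0.9680 + 0.5723 = 1.540 km/s.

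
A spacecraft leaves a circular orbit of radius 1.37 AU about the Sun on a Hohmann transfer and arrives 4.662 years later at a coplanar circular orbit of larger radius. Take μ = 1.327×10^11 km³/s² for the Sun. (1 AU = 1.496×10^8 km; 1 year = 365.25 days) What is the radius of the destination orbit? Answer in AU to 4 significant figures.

r₂ = 7.489 AU

In km: r₁ = 1.37 × 1.496×10^8 = 2.04952×10^8 km.
Transfer time t = 4.662 years × 365.25 × 86400 s = 1.471215312×10^8 s, and t = π√(a_t³/μ).
So a_t = (μ t²/π²)^(1/3) = (1.327×10^11 × (1.471215312×10^8)² / π²)^(1/3) = 6.6269×10^8 km.
Since a_t = (r₁ + r₂)/2, r₂ = 2a_t − r₁ = 2×6.6269×10^8 − 2.04952×10^8 = 1.120428×10^9 km.
In AU: r₂ = 1.120428×10^9 / 1.496×10^8 = 7.489 AU.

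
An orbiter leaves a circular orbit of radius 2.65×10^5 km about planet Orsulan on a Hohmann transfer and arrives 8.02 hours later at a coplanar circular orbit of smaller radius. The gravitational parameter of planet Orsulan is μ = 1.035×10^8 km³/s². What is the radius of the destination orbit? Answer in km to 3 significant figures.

r₂ = 1.47×10^5 km

Transfer time t = 8.02 hours = 28872 s, and t = π√(a_t³/μ).
So a_t = (μ t²/π²)^(1/3) = (1.035×10^8 × (28872)² / π²)^(1/3) = 2.0600×10^5 km.
Since a_t = (r₁ + r₂)/2, r₂ = 2a_t − r₁ = 2×2.0600×10^5 − 2.650×10^5 = 1.470×10^5 km.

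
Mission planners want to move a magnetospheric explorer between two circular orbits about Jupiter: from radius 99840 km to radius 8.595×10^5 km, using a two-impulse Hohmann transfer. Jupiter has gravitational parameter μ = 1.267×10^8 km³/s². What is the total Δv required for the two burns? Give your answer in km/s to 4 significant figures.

The Hohmann ellipse has a_t = (r₁ + r₂)/2 = 4.7967×10^5 km.
Circular speed at r₁: v₁ = √(μ/r₁) = √(1.267×10^8/99840) = 35.623 km/s.
On the transfer ellipse at r₁, vis-viva equation gives v_p = √[μ(2/r₁ − 1/a_t)] = 47.686 km/s.
First burn Δv₁ = |v_p − v₁| = 12.06 km/s.
Circular speed at r₂: v₂ = √(μ/r₂) = 12.141 km/s.
Transfer-orbit speed at r₂: v_a = √[μ(2/r₂ − 1/a_t)] = 5.5392 km/s.
Second burn Δv₂ = |v₂ − v_a| = 6.602 km/s.
Total Δv = Δv₁ + Δv₂ = 18.66 km/s.

Δv = 18.66 km/s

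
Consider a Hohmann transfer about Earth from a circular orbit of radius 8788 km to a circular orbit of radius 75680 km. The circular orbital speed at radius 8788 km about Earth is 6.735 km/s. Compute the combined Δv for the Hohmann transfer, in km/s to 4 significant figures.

Δv = 3.529 km/s

From the circular-orbit relation v² = μ/r at r = 8788 km: μ = v²r = (6.735)² × 8788 = 3.98626×10^5 km³/s².
Semi-major axis of the transfer orbit: a_t = (8788 + 75680)/2 = 42234 km.
Circular speed at r₁: v₁ = √(μ/r₁) = √(3.98626×10^5/8788) = 6.735 km/s.
On the transfer ellipse at r₁, vis-viva equation gives v_p = √[μ(2/r₁ − 1/a_t)] = 9.016 km/s.
First burn Δv₁ = |v_p − v₁| = 2.281 km/s.
Circular speed at r₂: v₂ = √(μ/r₂) = 2.295 km/s.
Transfer-orbit speed at r₂: v_a = √[μ(2/r₂ − 1/a_t)] = 1.047 km/s.
Second burn Δv₂ = |v₂ − v_a| = 1.248 km/s.
Total Δv = Δv₁ + Δv₂ = 3.529 km/s.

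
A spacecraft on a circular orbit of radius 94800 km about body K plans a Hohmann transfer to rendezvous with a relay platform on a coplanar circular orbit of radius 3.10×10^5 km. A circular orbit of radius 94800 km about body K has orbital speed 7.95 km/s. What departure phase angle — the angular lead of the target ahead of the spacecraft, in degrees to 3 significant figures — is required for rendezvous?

From the circular-orbit relation v² = μ/r at r = 94800 km: μ = v²r = (7.95)² × 94800 = 5.99160×10^6 km³/s².
Semi-major axis of the transfer orbit: a_t = (94800 + 3.100×10^5)/2 = 2.024×10^5 km.
Transfer time t = π√(a_t³/μ) = 1.16868×10^5 s.
The target's mean motion on its circular orbit is ω₂ = √(μ/r₂³) = 1.41817×10^-5 rad/s.
Angle swept by the target during transfer: ω₂·t = 1.6574 rad = 94.96°.
The spacecraft traverses 180° on the transfer ellipse, so the target must lead by 180° − 94.96° = 85.0°.

φ = 85.0°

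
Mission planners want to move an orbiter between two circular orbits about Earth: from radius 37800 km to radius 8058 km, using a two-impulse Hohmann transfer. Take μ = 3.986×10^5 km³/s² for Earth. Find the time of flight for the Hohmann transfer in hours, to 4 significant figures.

t = 4.799 hours

The Hohmann ellipse has a_t = (r₁ + r₂)/2 = 22929 km.
Transfer time t = π√(a_t³/μ) = π√((22929)³ / 3.986×10^5) = 17277 s.
Converting: 17277 s ÷ 3600 s/hour = 4.799 hours.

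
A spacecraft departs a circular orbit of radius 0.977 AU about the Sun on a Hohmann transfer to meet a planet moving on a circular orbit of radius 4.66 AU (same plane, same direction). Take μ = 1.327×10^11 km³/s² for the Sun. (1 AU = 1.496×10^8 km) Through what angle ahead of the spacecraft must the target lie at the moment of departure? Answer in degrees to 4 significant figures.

In km: r₁ = 0.977 × 1.496×10^8 = 1.461592×10^8 km; r₂ = 4.66 × 1.496×10^8 = 6.97136×10^8 km.
Transfer-ellipse semi-major axis a_t = (r₁ + r₂)/2 = (1.461592×10^8 + 6.97136×10^8)/2 = 4.216476×10^8 km.
Transfer time t = π√(a_t³/μ) = 7.467×10^7 s.
Target angular speed ω₂ = √(μ/r₂³) = 1.979×10^-8 rad/s.
Angle swept by the target during transfer: ω₂·t = 1.4777 rad = 84.67°.
The spacecraft traverses 180° on the transfer ellipse, so the target must lead by 180° − 84.67° = 95.33°.

φ = 95.33°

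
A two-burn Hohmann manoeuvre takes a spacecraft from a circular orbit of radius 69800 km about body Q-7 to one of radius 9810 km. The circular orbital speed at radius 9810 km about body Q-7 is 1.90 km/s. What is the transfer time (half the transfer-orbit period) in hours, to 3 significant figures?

From the circular-orbit relation v² = μ/r at r = 9810 km: μ = v²r = (1.90)² × 9810 = 35414.1 km³/s².
Transfer-ellipse semi-major axis a_t = (r₁ + r₂)/2 = (69800 + 9810)/2 = 39805 km.
Transfer time t = π√(a_t³/μ) = π√((39805)³ / 35414.1) = 1.326×10^5 s.
Converting: 1.326×10^5 s ÷ 3600 s/hour = 36.8 hours.

t = 36.8 hours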